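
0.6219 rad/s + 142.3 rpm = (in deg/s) 889.4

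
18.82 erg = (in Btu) 1.784e-09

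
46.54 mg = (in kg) 4.654e-05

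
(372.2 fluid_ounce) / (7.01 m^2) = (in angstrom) 1.57e+07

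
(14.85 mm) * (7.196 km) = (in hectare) 0.01069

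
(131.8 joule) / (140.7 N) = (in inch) 36.88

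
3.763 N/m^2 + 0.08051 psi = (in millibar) 5.589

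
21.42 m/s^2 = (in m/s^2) 21.42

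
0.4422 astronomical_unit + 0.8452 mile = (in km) 6.615e+07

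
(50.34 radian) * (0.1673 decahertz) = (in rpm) 804.2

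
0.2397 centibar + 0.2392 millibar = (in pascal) 263.6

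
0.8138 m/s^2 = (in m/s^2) 0.8138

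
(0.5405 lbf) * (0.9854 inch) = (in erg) 6.018e+05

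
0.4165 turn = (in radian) 2.617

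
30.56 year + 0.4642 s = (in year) 30.56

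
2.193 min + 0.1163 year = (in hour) 1019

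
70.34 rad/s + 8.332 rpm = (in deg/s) 4080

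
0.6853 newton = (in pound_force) 0.1541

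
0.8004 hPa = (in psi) 0.01161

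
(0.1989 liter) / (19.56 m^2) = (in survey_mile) 6.319e-09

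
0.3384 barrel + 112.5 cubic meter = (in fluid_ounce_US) 3.806e+06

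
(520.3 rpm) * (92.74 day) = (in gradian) 2.779e+10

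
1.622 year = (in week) 84.58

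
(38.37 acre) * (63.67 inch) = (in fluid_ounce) 8.491e+09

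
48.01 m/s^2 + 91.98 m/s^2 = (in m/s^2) 140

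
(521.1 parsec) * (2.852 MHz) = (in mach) 1.347e+23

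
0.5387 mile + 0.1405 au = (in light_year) 2.222e-06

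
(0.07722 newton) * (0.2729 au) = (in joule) 3.153e+09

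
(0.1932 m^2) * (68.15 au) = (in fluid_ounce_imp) 6.932e+16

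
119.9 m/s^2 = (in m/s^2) 119.9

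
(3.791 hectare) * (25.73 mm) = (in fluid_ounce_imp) 3.433e+07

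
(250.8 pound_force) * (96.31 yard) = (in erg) 9.825e+11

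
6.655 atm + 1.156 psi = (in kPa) 682.3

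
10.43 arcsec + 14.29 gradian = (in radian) 0.2245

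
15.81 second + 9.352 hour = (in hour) 9.356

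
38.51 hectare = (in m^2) 3.851e+05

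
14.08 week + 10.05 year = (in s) 3.255e+08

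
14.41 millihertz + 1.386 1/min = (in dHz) 0.3751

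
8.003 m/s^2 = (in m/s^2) 8.003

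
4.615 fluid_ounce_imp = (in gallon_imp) 0.02884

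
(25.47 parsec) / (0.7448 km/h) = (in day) 4.397e+13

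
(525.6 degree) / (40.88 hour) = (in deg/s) 0.003571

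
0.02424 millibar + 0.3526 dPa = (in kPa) 0.002459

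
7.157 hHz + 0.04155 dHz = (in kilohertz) 0.7157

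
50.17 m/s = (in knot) 97.52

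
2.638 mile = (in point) 1.203e+07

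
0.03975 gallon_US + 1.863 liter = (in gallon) 0.5319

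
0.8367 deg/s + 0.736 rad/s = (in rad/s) 0.7506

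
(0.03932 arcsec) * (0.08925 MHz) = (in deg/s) 0.9748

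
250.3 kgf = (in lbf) 551.8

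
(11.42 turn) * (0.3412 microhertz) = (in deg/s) 0.001403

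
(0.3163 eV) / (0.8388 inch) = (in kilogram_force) 2.425e-19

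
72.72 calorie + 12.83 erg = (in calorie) 72.72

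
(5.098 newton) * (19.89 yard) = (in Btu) 0.08788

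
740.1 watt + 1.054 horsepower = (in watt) 1526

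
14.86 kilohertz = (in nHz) 1.486e+13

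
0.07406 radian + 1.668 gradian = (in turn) 0.01596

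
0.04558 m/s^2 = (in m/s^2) 0.04558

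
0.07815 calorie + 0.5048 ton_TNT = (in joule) 2.112e+09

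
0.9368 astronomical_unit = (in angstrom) 1.401e+21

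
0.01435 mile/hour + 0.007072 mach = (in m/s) 2.414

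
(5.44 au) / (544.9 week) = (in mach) 7.252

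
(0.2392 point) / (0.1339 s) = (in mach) 1.851e-06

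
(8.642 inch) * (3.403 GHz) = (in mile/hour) 1.671e+09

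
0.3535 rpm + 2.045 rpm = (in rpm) 2.398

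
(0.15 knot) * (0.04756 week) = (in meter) 2220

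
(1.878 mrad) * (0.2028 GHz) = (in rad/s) 3.809e+05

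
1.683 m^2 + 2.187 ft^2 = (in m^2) 1.886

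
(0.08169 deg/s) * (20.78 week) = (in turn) 2852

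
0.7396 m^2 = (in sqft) 7.961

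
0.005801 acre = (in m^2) 23.48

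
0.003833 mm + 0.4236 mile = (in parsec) 2.209e-14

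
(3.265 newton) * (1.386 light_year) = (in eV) 2.672e+35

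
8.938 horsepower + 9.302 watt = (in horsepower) 8.95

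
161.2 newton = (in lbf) 36.24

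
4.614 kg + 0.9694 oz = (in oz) 163.7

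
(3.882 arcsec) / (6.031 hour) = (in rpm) 8.278e-09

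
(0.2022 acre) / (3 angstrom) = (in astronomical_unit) 18.23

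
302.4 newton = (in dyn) 3.024e+07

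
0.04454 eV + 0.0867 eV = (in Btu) 1.993e-23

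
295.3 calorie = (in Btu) 1.171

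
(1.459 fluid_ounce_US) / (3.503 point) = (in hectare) 3.492e-06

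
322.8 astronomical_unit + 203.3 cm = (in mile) 3.001e+10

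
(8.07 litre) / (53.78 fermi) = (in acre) 3.708e+07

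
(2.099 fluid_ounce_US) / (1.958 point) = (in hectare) 8.987e-06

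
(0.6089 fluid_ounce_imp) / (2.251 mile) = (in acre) 1.18e-12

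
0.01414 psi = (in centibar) 0.09749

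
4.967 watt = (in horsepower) 0.006661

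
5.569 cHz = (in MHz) 5.569e-08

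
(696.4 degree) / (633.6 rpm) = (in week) 3.029e-07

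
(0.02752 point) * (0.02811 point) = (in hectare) 9.627e-15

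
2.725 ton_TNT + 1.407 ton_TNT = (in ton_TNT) 4.132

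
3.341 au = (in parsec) 1.62e-05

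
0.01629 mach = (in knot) 10.78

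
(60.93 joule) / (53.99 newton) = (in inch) 44.43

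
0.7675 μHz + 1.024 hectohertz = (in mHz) 1.024e+05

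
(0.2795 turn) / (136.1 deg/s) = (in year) 2.344e-08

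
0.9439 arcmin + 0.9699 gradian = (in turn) 0.002468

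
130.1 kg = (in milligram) 1.301e+08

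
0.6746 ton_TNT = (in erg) 2.823e+16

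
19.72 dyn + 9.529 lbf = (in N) 42.39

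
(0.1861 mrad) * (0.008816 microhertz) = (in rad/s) 1.641e-12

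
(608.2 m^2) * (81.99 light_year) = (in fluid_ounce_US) 1.595e+25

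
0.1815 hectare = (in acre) 0.4485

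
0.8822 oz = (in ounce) 0.8822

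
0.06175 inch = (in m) 0.001568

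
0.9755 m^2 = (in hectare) 9.755e-05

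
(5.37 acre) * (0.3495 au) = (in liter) 1.136e+18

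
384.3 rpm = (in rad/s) 40.24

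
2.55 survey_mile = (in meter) 4104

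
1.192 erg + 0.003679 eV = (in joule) 1.192e-07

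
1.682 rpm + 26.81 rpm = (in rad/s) 2.984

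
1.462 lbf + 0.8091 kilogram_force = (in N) 14.44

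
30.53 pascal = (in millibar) 0.3053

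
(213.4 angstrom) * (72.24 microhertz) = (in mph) 3.448e-12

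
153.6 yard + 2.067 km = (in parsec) 7.154e-14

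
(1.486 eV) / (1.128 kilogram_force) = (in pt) 6.101e-17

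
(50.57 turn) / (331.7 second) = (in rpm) 9.147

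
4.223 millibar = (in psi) 0.06125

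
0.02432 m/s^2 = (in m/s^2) 0.02432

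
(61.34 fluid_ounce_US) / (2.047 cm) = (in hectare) 8.862e-06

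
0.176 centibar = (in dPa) 1760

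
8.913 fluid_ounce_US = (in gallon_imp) 0.05798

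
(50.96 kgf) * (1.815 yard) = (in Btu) 0.7861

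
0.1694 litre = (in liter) 0.1694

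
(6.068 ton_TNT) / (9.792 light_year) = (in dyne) 0.02741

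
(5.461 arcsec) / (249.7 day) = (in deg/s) 7.031e-11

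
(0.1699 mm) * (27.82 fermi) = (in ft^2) 5.088e-17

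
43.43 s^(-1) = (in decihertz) 434.3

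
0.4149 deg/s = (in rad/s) 0.007241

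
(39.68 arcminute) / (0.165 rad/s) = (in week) 1.157e-07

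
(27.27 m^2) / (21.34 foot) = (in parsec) 1.359e-16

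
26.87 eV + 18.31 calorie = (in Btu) 0.07261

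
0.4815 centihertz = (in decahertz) 0.0004815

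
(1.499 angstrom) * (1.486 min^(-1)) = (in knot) 7.217e-12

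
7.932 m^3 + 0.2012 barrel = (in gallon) 2104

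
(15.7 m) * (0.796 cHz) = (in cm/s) 12.5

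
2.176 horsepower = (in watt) 1623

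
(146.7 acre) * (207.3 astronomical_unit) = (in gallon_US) 4.864e+21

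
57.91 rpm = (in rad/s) 6.064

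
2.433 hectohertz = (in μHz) 2.433e+08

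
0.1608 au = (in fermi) 2.406e+25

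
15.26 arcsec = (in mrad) 0.07398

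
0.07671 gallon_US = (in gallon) 0.07671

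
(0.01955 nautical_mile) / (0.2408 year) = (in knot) 9.268e-06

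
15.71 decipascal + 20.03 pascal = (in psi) 0.003133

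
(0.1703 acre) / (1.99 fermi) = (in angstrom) 3.463e+27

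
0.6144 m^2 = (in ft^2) 6.613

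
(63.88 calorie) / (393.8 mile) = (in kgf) 4.3e-05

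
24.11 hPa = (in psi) 0.3497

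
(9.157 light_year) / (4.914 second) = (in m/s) 1.763e+16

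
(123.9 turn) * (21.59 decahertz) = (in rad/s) 1.681e+05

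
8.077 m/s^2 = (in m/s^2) 8.077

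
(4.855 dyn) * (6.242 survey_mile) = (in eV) 3.044e+18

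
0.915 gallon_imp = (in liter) 4.16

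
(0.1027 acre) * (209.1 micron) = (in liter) 86.9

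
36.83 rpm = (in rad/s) 3.857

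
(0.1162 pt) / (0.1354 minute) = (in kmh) 1.817e-05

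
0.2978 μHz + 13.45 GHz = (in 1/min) 8.07e+11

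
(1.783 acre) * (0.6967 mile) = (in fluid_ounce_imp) 2.847e+11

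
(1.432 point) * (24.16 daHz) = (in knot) 0.2372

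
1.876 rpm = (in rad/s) 0.1965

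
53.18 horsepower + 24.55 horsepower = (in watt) 5.796e+04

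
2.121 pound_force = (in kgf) 0.9621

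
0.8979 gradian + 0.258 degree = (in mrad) 18.61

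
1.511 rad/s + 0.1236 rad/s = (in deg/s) 93.66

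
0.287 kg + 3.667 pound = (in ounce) 68.8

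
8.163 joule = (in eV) 5.095e+19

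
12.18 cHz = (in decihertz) 1.218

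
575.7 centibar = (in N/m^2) 5.757e+05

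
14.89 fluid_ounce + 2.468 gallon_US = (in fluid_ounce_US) 330.8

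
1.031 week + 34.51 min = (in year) 0.01984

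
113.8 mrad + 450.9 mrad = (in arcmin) 1941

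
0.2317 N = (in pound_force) 0.05209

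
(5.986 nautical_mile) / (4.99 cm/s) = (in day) 2.571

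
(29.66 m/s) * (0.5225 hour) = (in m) 5.579e+04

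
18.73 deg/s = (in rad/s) 0.3269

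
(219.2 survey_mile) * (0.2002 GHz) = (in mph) 1.58e+14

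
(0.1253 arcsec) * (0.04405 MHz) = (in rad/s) 0.02676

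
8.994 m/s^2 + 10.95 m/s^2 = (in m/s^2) 19.94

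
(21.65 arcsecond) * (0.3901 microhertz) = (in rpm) 3.91e-10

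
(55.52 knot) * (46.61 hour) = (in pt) 1.359e+10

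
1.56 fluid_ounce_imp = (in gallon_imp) 0.00975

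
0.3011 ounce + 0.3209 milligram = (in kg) 0.008536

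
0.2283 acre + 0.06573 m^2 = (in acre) 0.2283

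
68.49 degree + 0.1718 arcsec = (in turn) 0.1903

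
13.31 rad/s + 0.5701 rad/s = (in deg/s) 795.3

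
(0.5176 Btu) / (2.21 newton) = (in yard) 270.2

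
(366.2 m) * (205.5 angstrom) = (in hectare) 7.525e-10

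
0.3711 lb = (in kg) 0.1683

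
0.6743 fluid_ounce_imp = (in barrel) 0.0001205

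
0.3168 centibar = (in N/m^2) 316.8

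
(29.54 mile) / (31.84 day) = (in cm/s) 1.728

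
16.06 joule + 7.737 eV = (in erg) 1.606e+08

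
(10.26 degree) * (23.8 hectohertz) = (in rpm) 4070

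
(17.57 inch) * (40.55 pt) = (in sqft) 0.06872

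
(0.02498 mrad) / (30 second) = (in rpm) 7.951e-06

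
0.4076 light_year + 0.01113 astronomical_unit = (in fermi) 3.856e+30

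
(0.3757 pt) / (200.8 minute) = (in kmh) 3.96e-08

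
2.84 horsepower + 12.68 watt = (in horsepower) 2.857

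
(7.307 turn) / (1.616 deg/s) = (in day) 0.01884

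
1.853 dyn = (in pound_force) 4.166e-06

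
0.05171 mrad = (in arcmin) 0.1778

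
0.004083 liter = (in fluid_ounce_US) 0.1381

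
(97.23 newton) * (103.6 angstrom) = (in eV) 6.287e+12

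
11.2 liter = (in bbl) 0.07045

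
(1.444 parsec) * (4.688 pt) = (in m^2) 7.369e+13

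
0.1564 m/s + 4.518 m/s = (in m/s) 4.674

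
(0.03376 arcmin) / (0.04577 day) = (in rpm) 2.371e-08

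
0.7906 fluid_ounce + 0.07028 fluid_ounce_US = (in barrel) 0.0001601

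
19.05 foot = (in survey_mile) 0.003608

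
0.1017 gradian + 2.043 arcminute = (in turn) 0.0003488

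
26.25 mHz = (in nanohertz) 2.625e+07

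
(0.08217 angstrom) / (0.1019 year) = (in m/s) 2.557e-18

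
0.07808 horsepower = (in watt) 58.22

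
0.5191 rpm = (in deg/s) 3.115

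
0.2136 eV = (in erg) 3.422e-13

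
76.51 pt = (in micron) 2.699e+04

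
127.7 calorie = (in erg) 5.343e+09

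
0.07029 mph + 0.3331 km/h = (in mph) 0.2773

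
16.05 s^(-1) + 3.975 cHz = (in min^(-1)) 965.4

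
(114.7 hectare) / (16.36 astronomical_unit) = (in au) 3.133e-18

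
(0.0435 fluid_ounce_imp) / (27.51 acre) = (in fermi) 1.11e+04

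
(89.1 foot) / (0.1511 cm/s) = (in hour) 4.993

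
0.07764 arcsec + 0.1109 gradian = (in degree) 0.09983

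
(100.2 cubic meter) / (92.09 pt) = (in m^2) 3084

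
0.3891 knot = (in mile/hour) 0.4478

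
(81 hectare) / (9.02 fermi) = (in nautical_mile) 4.849e+16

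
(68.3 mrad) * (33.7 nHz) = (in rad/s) 2.302e-09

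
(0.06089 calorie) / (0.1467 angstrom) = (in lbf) 3.904e+09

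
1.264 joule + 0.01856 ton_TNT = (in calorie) 1.856e+07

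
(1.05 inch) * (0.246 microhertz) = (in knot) 1.275e-08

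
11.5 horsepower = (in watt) 8576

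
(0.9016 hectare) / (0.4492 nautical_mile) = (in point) 3.072e+04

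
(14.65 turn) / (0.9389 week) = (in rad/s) 0.0001621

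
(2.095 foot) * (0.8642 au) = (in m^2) 8.255e+10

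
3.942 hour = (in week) 0.02346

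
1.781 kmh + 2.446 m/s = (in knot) 5.716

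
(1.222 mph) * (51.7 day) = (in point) 6.917e+09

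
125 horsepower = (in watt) 9.321e+04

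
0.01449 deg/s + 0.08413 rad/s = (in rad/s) 0.08438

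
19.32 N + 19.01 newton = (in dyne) 3.833e+06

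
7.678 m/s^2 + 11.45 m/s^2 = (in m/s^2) 19.13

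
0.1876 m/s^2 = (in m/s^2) 0.1876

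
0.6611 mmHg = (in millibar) 0.8814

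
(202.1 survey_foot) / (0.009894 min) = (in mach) 0.3047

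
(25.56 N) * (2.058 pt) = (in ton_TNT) 4.435e-12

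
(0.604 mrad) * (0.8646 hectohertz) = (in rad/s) 0.05222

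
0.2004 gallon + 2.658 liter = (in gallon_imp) 0.7515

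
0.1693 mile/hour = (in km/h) 0.2725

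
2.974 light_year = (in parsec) 0.9118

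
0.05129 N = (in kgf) 0.00523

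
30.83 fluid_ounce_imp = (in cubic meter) 0.000876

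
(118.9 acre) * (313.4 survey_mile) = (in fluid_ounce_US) 8.206e+15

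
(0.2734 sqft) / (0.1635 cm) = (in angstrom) 1.553e+11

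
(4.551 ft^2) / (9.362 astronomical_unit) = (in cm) 3.019e-11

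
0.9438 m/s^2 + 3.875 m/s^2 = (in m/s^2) 4.819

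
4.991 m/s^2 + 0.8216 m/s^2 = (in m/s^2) 5.813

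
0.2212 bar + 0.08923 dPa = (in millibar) 221.2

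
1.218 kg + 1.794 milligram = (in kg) 1.218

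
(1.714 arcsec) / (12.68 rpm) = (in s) 6.258e-06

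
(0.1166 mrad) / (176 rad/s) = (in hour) 1.84e-10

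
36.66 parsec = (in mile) 7.029e+14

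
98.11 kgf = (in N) 962.1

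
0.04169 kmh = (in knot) 0.02251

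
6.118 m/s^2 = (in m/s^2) 6.118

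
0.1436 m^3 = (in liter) 143.6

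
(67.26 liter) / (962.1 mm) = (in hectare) 6.991e-06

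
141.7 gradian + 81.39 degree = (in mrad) 3646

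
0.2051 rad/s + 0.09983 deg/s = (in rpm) 1.975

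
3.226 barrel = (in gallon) 135.5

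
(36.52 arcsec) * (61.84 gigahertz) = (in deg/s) 6.273e+08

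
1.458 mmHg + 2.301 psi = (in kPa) 16.06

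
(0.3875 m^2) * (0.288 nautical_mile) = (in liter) 2.067e+05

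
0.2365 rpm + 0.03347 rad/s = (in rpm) 0.5561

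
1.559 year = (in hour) 1.366e+04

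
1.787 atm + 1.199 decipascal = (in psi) 26.26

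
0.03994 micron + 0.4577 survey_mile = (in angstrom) 7.366e+12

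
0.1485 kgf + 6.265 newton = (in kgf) 0.7874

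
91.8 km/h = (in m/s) 25.5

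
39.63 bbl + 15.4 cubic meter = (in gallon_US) 5733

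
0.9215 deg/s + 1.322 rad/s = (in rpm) 12.78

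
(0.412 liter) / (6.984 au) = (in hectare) 3.943e-20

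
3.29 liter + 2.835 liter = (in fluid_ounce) 207.1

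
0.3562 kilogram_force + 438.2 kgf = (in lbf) 966.9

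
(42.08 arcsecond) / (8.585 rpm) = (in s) 0.0002269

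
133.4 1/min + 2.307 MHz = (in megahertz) 2.307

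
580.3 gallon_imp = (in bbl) 16.59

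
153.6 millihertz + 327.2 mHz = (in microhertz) 4.808e+05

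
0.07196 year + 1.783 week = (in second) 3.348e+06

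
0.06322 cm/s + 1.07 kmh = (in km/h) 1.072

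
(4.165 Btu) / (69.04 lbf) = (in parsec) 4.637e-16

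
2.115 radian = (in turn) 0.3366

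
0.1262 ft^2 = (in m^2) 0.01172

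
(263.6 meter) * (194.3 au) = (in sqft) 8.247e+16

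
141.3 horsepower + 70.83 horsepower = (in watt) 1.582e+05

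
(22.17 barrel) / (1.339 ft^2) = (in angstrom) 2.833e+11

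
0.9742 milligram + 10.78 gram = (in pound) 0.02377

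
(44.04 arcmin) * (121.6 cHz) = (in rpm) 0.1488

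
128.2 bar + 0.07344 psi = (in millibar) 1.282e+05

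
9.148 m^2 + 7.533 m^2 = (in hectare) 0.001668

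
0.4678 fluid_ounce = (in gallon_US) 0.003655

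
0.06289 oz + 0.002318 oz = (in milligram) 1849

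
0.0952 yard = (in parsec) 2.821e-18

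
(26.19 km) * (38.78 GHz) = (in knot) 1.974e+15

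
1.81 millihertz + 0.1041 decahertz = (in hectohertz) 0.01043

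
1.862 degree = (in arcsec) 6703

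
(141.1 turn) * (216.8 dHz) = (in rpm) 1.835e+05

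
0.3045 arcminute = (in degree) 0.005075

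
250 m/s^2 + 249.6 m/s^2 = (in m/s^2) 499.6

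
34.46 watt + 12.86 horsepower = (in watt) 9624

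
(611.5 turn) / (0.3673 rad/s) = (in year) 0.0003317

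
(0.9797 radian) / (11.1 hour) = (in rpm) 0.0002341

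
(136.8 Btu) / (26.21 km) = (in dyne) 5.507e+05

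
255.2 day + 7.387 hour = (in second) 2.208e+07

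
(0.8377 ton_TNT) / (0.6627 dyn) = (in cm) 5.289e+16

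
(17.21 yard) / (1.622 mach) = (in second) 0.02849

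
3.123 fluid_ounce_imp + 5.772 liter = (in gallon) 1.548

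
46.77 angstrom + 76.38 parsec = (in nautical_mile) 1.273e+15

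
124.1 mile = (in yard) 2.184e+05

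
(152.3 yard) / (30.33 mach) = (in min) 0.0002247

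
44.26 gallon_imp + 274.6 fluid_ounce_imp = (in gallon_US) 55.22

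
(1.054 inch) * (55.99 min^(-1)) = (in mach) 7.337e-05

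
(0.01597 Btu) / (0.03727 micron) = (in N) 4.521e+08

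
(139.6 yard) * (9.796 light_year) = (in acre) 2.923e+15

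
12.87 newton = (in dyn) 1.287e+06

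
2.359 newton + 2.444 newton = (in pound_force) 1.08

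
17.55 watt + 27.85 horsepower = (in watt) 2.079e+04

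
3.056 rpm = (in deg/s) 18.34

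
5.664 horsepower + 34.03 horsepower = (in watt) 2.96e+04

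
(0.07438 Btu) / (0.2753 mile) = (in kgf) 0.01806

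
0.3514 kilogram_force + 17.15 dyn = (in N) 3.446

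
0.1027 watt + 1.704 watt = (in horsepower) 0.002423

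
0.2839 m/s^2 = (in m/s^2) 0.2839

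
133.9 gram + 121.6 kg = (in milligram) 1.217e+08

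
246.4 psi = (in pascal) 1.699e+06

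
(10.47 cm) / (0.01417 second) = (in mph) 16.53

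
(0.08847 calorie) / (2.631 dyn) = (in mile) 8.742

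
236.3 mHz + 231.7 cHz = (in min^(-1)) 153.2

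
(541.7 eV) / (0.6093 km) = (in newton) 1.424e-19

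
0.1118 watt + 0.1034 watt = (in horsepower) 0.0002886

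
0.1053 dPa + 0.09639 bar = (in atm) 0.09513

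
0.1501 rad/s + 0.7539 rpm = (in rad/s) 0.229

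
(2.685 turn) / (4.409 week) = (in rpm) 6.041e-05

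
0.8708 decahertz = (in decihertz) 87.08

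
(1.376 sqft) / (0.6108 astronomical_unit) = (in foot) 4.59e-12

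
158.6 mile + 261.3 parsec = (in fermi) 8.063e+33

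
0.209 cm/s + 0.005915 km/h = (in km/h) 0.01344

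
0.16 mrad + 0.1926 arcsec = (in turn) 2.561e-05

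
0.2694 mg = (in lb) 5.939e-07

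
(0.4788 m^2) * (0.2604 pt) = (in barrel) 0.0002767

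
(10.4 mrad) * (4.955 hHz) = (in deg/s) 295.3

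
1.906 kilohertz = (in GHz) 1.906e-06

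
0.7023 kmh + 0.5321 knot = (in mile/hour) 1.049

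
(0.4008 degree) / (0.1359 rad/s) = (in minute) 0.0008579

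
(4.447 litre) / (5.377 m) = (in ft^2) 0.008902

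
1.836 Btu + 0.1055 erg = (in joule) 1937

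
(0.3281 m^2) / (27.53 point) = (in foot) 110.8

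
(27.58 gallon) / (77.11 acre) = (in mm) 0.0003346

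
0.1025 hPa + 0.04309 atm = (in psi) 0.6347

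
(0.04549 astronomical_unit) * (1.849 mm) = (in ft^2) 1.354e+08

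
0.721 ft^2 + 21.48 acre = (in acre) 21.48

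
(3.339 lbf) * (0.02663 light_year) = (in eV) 2.336e+34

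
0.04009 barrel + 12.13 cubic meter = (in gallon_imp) 2670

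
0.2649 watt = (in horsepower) 0.0003552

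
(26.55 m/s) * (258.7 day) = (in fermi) 5.934e+23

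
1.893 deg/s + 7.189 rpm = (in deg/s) 45.03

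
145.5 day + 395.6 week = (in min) 4.197e+06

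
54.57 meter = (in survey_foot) 179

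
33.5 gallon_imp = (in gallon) 40.23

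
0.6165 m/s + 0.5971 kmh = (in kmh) 2.817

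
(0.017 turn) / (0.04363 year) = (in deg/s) 4.448e-06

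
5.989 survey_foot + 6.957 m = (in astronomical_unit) 5.871e-11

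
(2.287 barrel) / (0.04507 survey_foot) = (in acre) 0.00654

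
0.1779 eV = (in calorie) 6.812e-21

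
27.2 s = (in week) 4.497e-05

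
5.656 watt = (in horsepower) 0.007585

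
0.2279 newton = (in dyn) 2.279e+04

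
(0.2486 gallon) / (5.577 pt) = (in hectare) 4.783e-05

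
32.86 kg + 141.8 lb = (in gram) 9.718e+04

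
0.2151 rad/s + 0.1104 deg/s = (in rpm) 2.072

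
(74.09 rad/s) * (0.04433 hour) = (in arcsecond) 2.439e+09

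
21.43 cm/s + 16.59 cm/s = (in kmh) 1.369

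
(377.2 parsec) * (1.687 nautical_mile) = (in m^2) 3.636e+22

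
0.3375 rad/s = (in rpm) 3.223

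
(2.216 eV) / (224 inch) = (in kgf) 6.363e-21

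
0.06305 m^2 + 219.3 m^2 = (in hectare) 0.02194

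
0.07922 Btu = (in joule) 83.58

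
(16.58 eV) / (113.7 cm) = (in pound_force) 5.252e-19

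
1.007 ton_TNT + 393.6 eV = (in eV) 2.63e+28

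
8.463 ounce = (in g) 239.9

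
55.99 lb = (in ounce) 895.8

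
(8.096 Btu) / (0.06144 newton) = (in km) 139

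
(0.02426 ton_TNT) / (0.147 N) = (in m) 6.905e+08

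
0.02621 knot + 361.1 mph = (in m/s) 161.4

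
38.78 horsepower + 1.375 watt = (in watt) 2.892e+04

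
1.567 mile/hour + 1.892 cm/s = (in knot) 1.398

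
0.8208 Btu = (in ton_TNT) 2.07e-07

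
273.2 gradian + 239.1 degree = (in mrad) 8464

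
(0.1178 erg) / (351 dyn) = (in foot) 1.101e-05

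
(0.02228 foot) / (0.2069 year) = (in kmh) 3.747e-09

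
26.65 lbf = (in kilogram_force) 12.09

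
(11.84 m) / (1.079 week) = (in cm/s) 0.001814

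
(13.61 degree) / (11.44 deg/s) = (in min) 0.01983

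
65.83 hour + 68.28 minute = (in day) 2.79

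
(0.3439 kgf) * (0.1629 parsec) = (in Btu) 1.607e+13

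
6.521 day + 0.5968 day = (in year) 0.0195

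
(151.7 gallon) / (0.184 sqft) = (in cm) 3359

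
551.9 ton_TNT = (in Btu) 2.189e+09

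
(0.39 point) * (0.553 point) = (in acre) 6.632e-12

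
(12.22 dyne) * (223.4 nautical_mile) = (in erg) 5.056e+08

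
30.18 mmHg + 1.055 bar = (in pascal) 1.095e+05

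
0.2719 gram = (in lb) 0.0005994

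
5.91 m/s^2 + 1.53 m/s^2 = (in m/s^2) 7.44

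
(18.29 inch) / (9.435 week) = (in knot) 1.583e-07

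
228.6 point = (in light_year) 8.524e-18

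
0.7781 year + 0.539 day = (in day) 284.5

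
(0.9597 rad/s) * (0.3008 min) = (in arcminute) 5.954e+04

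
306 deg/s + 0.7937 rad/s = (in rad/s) 6.134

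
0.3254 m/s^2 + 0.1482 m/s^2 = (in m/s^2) 0.4736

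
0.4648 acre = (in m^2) 1881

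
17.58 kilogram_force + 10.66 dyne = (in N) 172.4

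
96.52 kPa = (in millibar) 965.2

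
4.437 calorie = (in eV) 1.159e+20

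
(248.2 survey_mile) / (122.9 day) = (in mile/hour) 0.08415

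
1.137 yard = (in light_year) 1.099e-16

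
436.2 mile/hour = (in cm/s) 1.95e+04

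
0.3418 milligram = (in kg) 3.418e-07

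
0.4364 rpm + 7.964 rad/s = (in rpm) 76.49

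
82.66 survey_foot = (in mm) 2.519e+04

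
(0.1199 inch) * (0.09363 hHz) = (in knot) 0.05543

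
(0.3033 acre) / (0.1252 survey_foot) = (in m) 3.216e+04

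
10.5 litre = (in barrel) 0.06604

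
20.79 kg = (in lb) 45.83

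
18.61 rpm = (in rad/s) 1.949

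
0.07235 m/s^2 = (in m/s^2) 0.07235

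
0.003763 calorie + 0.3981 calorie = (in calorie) 0.4019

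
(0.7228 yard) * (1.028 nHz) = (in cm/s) 6.794e-08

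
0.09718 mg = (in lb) 2.142e-07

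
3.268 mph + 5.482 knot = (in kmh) 15.41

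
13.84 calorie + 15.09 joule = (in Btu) 0.06919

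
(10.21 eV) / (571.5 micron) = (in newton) 2.862e-15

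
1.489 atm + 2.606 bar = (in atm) 4.061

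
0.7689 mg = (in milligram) 0.7689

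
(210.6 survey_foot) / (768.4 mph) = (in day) 2.163e-06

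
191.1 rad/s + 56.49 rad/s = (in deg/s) 1.419e+04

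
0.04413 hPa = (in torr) 0.0331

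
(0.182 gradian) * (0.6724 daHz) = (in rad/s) 0.01922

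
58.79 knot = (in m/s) 30.24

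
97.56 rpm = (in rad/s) 10.22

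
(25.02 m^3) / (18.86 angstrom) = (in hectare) 1.327e+06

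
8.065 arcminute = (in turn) 0.0003734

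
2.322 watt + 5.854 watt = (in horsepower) 0.01096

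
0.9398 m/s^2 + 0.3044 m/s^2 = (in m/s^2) 1.244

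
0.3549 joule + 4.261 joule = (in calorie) 1.103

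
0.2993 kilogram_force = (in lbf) 0.6598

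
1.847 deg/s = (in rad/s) 0.03224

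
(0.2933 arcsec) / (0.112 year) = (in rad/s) 4.026e-13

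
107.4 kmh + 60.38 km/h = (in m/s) 46.61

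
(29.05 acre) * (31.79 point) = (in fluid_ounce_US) 4.458e+07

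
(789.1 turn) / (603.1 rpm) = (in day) 0.0009086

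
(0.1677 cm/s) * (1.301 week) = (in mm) 1.32e+06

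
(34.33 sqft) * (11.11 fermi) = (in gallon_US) 9.361e-12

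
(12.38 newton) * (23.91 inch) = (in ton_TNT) 1.797e-09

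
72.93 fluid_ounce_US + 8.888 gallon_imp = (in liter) 42.56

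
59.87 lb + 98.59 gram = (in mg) 2.726e+07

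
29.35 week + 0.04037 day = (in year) 0.563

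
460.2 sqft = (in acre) 0.01056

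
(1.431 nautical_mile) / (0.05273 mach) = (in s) 147.6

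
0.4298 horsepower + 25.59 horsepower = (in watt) 1.94e+04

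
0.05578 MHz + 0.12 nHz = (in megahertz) 0.05578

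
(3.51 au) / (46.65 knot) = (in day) 2.532e+05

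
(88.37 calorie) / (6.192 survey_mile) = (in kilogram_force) 0.003784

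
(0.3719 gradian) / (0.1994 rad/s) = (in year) 9.29e-10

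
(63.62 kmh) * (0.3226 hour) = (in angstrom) 2.052e+14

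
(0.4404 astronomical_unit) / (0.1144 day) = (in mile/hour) 1.491e+07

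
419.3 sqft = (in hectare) 0.003895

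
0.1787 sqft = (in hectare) 1.66e-06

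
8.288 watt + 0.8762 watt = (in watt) 9.164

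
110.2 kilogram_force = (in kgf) 110.2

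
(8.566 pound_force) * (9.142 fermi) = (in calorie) 8.326e-14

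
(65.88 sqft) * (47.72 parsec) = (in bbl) 5.669e+19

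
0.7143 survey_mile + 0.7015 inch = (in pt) 3.259e+06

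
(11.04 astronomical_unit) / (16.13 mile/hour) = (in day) 2.651e+06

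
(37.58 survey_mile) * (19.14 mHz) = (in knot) 2250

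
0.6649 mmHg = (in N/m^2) 88.65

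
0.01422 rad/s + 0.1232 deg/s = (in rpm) 0.1563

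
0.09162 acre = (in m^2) 370.8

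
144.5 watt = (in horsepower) 0.1938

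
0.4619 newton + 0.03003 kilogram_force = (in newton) 0.7564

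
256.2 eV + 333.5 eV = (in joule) 9.448e-17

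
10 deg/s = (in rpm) 1.667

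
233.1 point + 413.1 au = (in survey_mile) 3.84e+10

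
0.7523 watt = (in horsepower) 0.001009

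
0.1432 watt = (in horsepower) 0.000192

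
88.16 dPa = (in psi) 0.001279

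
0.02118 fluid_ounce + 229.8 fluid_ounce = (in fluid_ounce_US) 229.8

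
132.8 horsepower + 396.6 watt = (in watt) 9.943e+04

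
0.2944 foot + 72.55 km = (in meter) 7.255e+04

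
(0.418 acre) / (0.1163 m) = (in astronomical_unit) 9.723e-08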